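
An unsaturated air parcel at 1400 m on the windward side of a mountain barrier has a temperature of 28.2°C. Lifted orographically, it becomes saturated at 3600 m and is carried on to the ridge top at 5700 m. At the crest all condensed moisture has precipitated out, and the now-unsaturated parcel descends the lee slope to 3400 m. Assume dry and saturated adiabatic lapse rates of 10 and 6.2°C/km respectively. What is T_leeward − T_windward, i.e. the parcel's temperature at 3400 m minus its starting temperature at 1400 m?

1400–3600 m, dry: Δz = 2.2 km ⇒ ΔT = -22°C; T = 6.2°C
3600–5700 m, saturated: Δz = 2.1 km ⇒ ΔT = -13.02°C; T = -6.82°C
5700–3400 m, dry descent: Δz = 2.3 km ⇒ ΔT = +23°C; T = 16.18°C
Net change vs windward start: 16.18 − 28.2 = -12.02°C

-12.02°C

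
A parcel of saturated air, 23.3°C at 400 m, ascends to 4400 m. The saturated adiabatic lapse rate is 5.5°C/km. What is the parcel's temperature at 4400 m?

Saturated adiabatic to 4400 m: -5.5 × 4 km = -22°C, so T = 1.3°C.

1.3°C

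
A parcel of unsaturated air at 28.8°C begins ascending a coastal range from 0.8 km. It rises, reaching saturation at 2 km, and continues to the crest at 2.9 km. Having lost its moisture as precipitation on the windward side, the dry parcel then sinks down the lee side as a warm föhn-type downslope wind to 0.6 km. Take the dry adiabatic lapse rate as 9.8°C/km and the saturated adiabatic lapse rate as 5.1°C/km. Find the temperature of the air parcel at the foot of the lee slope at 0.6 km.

800 → 2000 m (dry, 9.8°C/km): ΔT = -9.8 × 1.2 = -11.76°C → T = 17.04°C
2000 → 2900 m (saturated, 5.1°C/km): ΔT = -5.1 × 0.9 = -4.59°C → T = 12.45°C
2900 → 600 m (dry descent, 9.8°C/km): ΔT = +9.8 × 2.3 = +22.54°C → T = 34.99°C

34.99°C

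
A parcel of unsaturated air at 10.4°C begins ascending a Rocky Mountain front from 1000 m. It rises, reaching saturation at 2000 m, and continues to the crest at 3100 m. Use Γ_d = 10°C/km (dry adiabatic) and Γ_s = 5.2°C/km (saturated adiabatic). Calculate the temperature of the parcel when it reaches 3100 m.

From 1000 m to 2000 m (dry): cools by 10 × 1 = 10°C, giving 0.4°C.
From 2000 m to 3100 m (saturated): cools by 5.2 × 1.1 = 5.72°C, giving -5.32°C.

-5.32°C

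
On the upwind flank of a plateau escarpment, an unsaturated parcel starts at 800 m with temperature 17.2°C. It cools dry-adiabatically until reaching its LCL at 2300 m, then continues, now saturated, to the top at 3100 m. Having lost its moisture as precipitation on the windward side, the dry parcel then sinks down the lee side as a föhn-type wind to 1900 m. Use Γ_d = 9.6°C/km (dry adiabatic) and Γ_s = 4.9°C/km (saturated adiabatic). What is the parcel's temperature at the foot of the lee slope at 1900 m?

800–2300 m, dry: Δz = 1.5 km ⇒ ΔT = -14.4°C; T = 2.8°C
2300–3100 m, saturated: Δz = 0.8 km ⇒ ΔT = -3.92°C; T = -1.12°C
3100–1900 m, dry descent: Δz = 1.2 km ⇒ ΔT = +11.52°C; T = 10.4°C

10.4°C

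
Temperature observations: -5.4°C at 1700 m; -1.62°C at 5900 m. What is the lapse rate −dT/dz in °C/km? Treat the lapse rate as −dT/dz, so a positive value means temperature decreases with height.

Γ = −ΔT/Δz = (-5.4 − (-1.62)) / (5900 − 1700) m
  = -3.78°C / 4.2 km = -0.9°C/km

-0.9°C/km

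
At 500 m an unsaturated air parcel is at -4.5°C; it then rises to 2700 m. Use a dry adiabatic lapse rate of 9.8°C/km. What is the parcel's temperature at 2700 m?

-26.06°C

500–2700 m, dry adiabatic: Δz = 2.2 km ⇒ ΔT = -21.56°C; T = -26.06°C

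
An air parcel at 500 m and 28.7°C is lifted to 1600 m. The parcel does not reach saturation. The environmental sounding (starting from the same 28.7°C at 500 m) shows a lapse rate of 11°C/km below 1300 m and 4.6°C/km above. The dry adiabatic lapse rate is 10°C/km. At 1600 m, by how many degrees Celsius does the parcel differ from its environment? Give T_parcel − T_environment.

Parcel:
  500–1600 m, dry: Δz = 1.1 km ⇒ ΔT = -11°C; T = 17.7°C
Environment:
  500–1300 m, environment, lower layer: Δz = 0.8 km ⇒ ΔT = -8.8°C; T = 19.9°C
  1300–1600 m, environment, upper layer: Δz = 0.3 km ⇒ ΔT = -1.38°C; T = 18.52°C
T_parcel − T_env = 17.7 − 18.52 = -0.82°C

-0.82°C (parcel cooler than environment)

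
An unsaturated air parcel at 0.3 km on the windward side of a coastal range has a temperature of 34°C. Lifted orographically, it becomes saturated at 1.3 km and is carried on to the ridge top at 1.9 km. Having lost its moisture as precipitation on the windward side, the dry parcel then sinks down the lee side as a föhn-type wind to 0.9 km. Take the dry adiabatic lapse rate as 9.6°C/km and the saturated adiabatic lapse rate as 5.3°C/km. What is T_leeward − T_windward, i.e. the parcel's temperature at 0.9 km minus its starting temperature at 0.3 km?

-3.18°C

Dry to 1300 m: -9.6 × 1 km = -9.6°C, so T = 24.4°C.
Saturated to 1900 m: -5.3 × 0.6 km = -3.18°C, so T = 21.22°C.
Dry descent to 900 m: +9.6 × 1 km = +9.6°C, so T = 30.82°C.
Net change vs windward start: 30.82 − 34 = -3.18°C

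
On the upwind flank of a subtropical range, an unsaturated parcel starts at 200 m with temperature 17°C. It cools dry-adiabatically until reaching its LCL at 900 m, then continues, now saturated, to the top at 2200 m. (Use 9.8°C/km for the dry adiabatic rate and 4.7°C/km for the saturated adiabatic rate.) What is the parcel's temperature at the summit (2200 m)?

From 200 m to 900 m (dry): cools by 9.8 × 0.7 = 6.86°C, giving 10.14°C.
From 900 m to 2200 m (saturated): cools by 4.7 × 1.3 = 6.11°C, giving 4.03°C.

4.03°C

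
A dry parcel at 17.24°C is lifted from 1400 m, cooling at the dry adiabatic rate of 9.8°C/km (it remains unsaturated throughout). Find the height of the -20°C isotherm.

Height above start = (17.24 − (-20)) / 9.8 = 3.8 km
Altitude = 1400 m + 3800 m = 5200 m

5200 m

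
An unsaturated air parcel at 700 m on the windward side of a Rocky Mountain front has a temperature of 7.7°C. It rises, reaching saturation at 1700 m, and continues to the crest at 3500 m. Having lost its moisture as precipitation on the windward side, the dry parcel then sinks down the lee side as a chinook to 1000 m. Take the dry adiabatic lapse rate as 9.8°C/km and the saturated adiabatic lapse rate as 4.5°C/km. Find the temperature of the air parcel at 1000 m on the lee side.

14.3°C

Dry to 1700 m: -9.8 × 1 km = -9.8°C, so T = -2.1°C.
Saturated to 3500 m: -4.5 × 1.8 km = -8.1°C, so T = -10.2°C.
Dry descent to 1000 m: +9.8 × 2.5 km = +24.5°C, so T = 14.3°C.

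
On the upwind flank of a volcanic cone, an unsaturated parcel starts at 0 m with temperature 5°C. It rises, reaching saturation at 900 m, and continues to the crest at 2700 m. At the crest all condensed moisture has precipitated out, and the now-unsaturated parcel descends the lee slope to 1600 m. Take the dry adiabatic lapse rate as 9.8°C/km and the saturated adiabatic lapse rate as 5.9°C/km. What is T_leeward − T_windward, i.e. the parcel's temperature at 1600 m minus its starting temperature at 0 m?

-8.66°C

From 0 m to 900 m (dry): cools by 9.8 × 0.9 = 8.82°C, giving -3.82°C.
From 900 m to 2700 m (saturated): cools by 5.9 × 1.8 = 10.62°C, giving -14.44°C.
From 2700 m to 1600 m (dry descent): warms by 9.8 × 1.1 = 10.78°C, giving -3.66°C.
Net change vs windward start: -3.66 − 5 = -8.66°C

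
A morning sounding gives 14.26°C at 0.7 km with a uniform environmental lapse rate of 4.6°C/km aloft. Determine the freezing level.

3.8 km

Height above start = (14.26 − 0) / 4.6 = 3.1 km
Altitude = 700 m + 3100 m = 3800 m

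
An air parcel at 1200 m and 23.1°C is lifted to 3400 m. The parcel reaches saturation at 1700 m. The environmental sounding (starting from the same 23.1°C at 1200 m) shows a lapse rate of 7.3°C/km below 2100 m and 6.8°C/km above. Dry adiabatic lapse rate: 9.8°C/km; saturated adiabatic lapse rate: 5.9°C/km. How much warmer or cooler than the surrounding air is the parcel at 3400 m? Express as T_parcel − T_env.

+0.48°C (parcel warmer than environment)

Parcel:
  Dry to 1700 m: -9.8 × 0.5 km = -4.9°C, so T = 18.2°C.
  Saturated to 3400 m: -5.9 × 1.7 km = -10.03°C, so T = 8.17°C.
Environment:
  Environment, lower layer to 2100 m: -7.3 × 0.9 km = -6.57°C, so T = 16.53°C.
  Environment, upper layer to 3400 m: -6.8 × 1.3 km = -8.84°C, so T = 7.69°C.
T_parcel − T_env = 8.17 − 7.69 = +0.48°C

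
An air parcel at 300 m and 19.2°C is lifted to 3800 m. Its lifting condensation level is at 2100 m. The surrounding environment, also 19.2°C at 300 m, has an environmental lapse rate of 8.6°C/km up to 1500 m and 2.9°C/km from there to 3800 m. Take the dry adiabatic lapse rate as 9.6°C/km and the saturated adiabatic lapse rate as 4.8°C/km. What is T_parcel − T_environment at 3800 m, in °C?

Parcel:
  300 → 2100 m (dry, 9.6°C/km): ΔT = -9.6 × 1.8 = -17.28°C → T = 1.92°C
  2100 → 3800 m (saturated, 4.8°C/km): ΔT = -4.8 × 1.7 = -8.16°C → T = -6.24°C
Environment:
  300 → 1500 m (environment, lower layer, 8.6°C/km): ΔT = -8.6 × 1.2 = -10.32°C → T = 8.88°C
  1500 → 3800 m (environment, upper layer, 2.9°C/km): ΔT = -2.9 × 2.3 = -6.67°C → T = 2.21°C
T_parcel − T_env = -6.24 − 2.21 = -8.45°C

-8.45°C (parcel cooler than environment)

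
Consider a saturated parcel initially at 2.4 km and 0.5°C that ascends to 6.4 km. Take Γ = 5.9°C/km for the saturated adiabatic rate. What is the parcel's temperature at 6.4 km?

2400–6400 m, saturated adiabatic: Δz = 4 km ⇒ ΔT = -23.6°C; T = -23.1°C

-23.1°C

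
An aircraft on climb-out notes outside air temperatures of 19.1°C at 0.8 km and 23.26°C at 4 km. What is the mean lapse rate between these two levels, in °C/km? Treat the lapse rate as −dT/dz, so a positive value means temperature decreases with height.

Γ = −ΔT/Δz = (19.1 − 23.26) / (4000 − 800) m
  = -4.16°C / 3.2 km = -1.3°C/km

-1.3°C/km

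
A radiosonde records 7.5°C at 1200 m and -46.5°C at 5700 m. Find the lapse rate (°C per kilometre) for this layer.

12°C/km

Γ = −ΔT/Δz = (7.5 − (-46.5)) / (5700 − 1200) m
  = 54°C / 4.5 km = 12°C/km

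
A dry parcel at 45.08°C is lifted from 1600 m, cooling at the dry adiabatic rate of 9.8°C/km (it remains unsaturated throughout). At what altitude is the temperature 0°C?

6200 m

Height above start = (45.08 − 0) / 9.8 = 4.6 km
Altitude = 1600 m + 4600 m = 6200 m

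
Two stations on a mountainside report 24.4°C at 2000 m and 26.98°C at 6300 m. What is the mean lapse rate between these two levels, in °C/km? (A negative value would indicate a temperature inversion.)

Γ = −ΔT/Δz = (24.4 − 26.98) / (6300 − 2000) m
  = -2.58°C / 4.3 km = -0.6°C/km

-0.6°C/km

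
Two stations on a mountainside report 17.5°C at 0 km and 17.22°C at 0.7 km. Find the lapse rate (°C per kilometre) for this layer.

0.4°C/km

Γ = −ΔT/Δz = (17.5 − 17.22) / (700 − 0) m
  = 0.28°C / 0.7 km = 0.4°C/km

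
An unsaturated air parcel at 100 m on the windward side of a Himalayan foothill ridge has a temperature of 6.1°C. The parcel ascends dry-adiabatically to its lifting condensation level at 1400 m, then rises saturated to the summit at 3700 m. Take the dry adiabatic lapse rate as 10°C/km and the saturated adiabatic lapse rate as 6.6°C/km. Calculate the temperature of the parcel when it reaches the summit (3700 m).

-22.08°C

100–1400 m, dry: Δz = 1.3 km ⇒ ΔT = -13°C; T = -6.9°C
1400–3700 m, saturated: Δz = 2.3 km ⇒ ΔT = -15.18°C; T = -22.08°C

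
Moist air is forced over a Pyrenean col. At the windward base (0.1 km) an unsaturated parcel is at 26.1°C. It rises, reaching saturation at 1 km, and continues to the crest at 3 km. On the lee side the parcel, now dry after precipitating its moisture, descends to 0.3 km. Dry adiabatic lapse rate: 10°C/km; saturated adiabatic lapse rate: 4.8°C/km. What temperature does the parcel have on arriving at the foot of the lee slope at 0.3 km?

Dry to 1000 m: -10 × 0.9 km = -9°C, so T = 17.1°C.
Saturated to 3000 m: -4.8 × 2 km = -9.6°C, so T = 7.5°C.
Dry descent to 300 m: +10 × 2.7 km = +27°C, so T = 34.5°C.

34.5°C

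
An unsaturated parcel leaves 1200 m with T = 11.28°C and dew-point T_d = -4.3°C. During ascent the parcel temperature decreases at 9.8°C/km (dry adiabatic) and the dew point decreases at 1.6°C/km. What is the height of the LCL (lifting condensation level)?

T and T_d converge at 9.8 − 1.6 = 8.2°C per km
Height above start = (11.28 − (-4.3)) / 8.2 = 1.9 km
LCL altitude = 1200 m + 1900 m = 3100 m

3100 m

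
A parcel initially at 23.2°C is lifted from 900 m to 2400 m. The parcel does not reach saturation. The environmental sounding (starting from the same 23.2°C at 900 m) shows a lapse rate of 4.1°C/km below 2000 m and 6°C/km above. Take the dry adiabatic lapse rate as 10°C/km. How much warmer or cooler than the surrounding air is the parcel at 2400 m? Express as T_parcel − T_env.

-8.09°C (parcel cooler than environment)

Parcel:
  900–2400 m, dry: Δz = 1.5 km ⇒ ΔT = -15°C; T = 8.2°C
Environment:
  900–2000 m, environment, lower layer: Δz = 1.1 km ⇒ ΔT = -4.51°C; T = 18.69°C
  2000–2400 m, environment, upper layer: Δz = 0.4 km ⇒ ΔT = -2.4°C; T = 16.29°C
T_parcel − T_env = 8.2 − 16.29 = -8.09°C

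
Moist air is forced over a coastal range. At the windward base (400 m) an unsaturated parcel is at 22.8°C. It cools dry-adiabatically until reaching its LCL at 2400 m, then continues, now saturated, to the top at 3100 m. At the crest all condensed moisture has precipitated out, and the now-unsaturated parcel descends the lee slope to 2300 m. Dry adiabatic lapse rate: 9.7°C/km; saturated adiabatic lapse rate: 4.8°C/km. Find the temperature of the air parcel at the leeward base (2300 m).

Dry to 2400 m: -9.7 × 2 km = -19.4°C, so T = 3.4°C.
Saturated to 3100 m: -4.8 × 0.7 km = -3.36°C, so T = 0.04°C.
Dry descent to 2300 m: +9.7 × 0.8 km = +7.76°C, so T = 7.8°C.

7.8°C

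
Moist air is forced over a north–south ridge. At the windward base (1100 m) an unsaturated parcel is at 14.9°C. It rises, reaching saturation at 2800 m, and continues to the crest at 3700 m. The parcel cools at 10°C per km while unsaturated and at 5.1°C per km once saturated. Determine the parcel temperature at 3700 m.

-6.69°C

1100–2800 m, dry: Δz = 1.7 km ⇒ ΔT = -17°C; T = -2.1°C
2800–3700 m, saturated: Δz = 0.9 km ⇒ ΔT = -4.59°C; T = -6.69°C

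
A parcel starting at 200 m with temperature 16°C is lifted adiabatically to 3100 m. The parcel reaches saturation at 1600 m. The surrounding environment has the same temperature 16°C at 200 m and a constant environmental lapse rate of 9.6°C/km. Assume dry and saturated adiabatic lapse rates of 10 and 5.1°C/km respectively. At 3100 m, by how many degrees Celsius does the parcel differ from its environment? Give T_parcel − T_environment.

Parcel:
  Dry to 1600 m: -10 × 1.4 km = -14°C, so T = 2°C.
  Saturated to 3100 m: -5.1 × 1.5 km = -7.65°C, so T = -5.65°C.
Environment:
  Environment to 3100 m: -9.6 × 2.9 km = -27.84°C, so T = -11.84°C.
T_parcel − T_env = -5.65 − (-11.84) = +6.19°C

+6.19°C (parcel warmer than environment)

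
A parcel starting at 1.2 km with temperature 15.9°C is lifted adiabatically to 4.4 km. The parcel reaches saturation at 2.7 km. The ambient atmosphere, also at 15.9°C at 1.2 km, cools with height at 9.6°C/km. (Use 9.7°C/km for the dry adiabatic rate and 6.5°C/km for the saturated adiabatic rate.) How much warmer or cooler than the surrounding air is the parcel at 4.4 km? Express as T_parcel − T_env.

+5.12°C (parcel warmer than environment)

Parcel:
  Dry to 2700 m: -9.7 × 1.5 km = -14.55°C, so T = 1.35°C.
  Saturated to 4400 m: -6.5 × 1.7 km = -11.05°C, so T = -9.7°C.
Environment:
  Environment to 4400 m: -9.6 × 3.2 km = -30.72°C, so T = -14.82°C.
T_parcel − T_env = -9.7 − (-14.82) = +5.12°C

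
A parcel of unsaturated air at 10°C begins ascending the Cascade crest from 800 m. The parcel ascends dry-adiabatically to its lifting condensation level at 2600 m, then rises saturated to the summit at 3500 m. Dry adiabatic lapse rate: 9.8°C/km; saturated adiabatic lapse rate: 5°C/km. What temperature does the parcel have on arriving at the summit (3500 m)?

-12.14°C

Dry to 2600 m: -9.8 × 1.8 km = -17.64°C, so T = -7.64°C.
Saturated to 3500 m: -5 × 0.9 km = -4.5°C, so T = -12.14°C.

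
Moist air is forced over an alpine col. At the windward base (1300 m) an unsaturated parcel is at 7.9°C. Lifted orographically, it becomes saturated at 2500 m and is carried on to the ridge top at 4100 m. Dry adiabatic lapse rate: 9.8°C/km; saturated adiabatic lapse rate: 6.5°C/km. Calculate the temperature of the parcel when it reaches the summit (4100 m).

-14.26°C

From 1300 m to 2500 m (dry): cools by 9.8 × 1.2 = 11.76°C, giving -3.86°C.
From 2500 m to 4100 m (saturated): cools by 6.5 × 1.6 = 10.4°C, giving -14.26°C.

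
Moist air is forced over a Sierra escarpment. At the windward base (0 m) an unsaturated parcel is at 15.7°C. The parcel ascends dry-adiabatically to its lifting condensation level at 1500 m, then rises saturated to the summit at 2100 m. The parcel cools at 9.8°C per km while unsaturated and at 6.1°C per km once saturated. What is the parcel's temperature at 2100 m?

-2.66°C

Dry to 1500 m: -9.8 × 1.5 km = -14.7°C, so T = 1°C.
Saturated to 2100 m: -6.1 × 0.6 km = -3.66°C, so T = -2.66°C.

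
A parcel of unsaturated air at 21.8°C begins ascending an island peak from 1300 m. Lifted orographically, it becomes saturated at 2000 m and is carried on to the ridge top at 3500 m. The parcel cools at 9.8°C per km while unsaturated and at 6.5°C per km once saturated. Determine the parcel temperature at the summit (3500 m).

1300–2000 m, dry: Δz = 0.7 km ⇒ ΔT = -6.86°C; T = 14.94°C
2000–3500 m, saturated: Δz = 1.5 km ⇒ ΔT = -9.75°C; T = 5.19°C

5.19°C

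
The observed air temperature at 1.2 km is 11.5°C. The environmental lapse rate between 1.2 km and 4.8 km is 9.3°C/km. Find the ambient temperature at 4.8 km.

-21.98°C

Environmental to 4800 m: -9.3 × 3.6 km = -33.48°C, so T = -21.98°C.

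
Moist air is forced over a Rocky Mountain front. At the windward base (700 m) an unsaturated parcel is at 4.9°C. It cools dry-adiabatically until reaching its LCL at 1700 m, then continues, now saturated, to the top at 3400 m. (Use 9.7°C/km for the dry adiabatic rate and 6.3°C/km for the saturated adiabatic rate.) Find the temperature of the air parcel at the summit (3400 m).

From 700 m to 1700 m (dry): cools by 9.7 × 1 = 9.7°C, giving -4.8°C.
From 1700 m to 3400 m (saturated): cools by 6.3 × 1.7 = 10.71°C, giving -15.51°C.

-15.51°C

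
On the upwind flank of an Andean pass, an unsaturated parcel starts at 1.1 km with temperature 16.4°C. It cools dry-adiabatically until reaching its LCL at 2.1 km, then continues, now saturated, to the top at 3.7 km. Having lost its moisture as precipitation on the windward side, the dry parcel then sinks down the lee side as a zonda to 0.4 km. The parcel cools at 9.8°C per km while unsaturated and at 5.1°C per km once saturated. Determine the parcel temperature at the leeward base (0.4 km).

30.78°C

From 1100 m to 2100 m (dry): cools by 9.8 × 1 = 9.8°C, giving 6.6°C.
From 2100 m to 3700 m (saturated): cools by 5.1 × 1.6 = 8.16°C, giving -1.56°C.
From 3700 m to 400 m (dry descent): warms by 9.8 × 3.3 = 32.34°C, giving 30.78°C.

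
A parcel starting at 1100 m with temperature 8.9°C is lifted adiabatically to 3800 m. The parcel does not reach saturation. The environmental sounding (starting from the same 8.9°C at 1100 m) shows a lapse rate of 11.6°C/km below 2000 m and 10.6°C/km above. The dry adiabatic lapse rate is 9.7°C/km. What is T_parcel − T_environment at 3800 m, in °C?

+3.33°C (parcel warmer than environment)

Parcel:
  Dry to 3800 m: -9.7 × 2.7 km = -26.19°C, so T = -17.29°C.
Environment:
  Environment, lower layer to 2000 m: -11.6 × 0.9 km = -10.44°C, so T = -1.54°C.
  Environment, upper layer to 3800 m: -10.6 × 1.8 km = -19.08°C, so T = -20.62°C.
T_parcel − T_env = -17.29 − (-20.62) = +3.33°C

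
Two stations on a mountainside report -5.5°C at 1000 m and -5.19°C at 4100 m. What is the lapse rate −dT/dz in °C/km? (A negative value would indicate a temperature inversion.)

Γ = −ΔT/Δz = (-5.5 − (-5.19)) / (4100 − 1000) m
  = -0.31°C / 3.1 km = -0.1°C/km

-0.1°C/km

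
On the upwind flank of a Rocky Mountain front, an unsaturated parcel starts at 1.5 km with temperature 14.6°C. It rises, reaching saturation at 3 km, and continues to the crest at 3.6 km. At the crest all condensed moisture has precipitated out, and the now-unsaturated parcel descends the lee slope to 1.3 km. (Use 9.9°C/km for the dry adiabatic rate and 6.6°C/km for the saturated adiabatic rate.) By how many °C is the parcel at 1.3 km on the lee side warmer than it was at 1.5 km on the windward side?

Dry to 3000 m: -9.9 × 1.5 km = -14.85°C, so T = -0.25°C.
Saturated to 3600 m: -6.6 × 0.6 km = -3.96°C, so T = -4.21°C.
Dry descent to 1300 m: +9.9 × 2.3 km = +22.77°C, so T = 18.56°C.
Net change vs windward start: 18.56 − 14.6 = +3.96°C

+3.96°C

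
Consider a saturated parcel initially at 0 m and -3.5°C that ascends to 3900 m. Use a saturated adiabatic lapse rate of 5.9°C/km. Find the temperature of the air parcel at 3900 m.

0 → 3900 m (saturated adiabatic, 5.9°C/km): ΔT = -5.9 × 3.9 = -23.01°C → T = -26.51°C

-26.51°C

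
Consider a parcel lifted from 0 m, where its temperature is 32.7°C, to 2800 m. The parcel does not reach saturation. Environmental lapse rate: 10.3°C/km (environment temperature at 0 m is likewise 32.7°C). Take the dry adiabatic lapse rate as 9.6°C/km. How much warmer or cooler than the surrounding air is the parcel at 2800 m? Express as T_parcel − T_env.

+1.96°C (parcel warmer than environment)

Parcel:
  0 → 2800 m (dry, 9.6°C/km): ΔT = -9.6 × 2.8 = -26.88°C → T = 5.82°C
Environment:
  0 → 2800 m (environment, 10.3°C/km): ΔT = -10.3 × 2.8 = -28.84°C → T = 3.86°C
T_parcel − T_env = 5.82 − 3.86 = +1.96°C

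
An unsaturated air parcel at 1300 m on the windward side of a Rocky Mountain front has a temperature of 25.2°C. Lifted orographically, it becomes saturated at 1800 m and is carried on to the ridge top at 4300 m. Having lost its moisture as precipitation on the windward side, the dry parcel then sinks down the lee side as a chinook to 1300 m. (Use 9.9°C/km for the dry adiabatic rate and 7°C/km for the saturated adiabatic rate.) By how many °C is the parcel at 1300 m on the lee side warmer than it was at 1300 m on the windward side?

1300–1800 m, dry: Δz = 0.5 km ⇒ ΔT = -4.95°C; T = 20.25°C
1800–4300 m, saturated: Δz = 2.5 km ⇒ ΔT = -17.5°C; T = 2.75°C
4300–1300 m, dry descent: Δz = 3 km ⇒ ΔT = +29.7°C; T = 32.45°C
Net change vs windward start: 32.45 − 25.2 = +7.25°C

+7.25°C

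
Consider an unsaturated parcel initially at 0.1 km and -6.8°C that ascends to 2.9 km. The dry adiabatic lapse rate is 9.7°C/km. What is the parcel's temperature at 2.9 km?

Dry adiabatic to 2900 m: -9.7 × 2.8 km = -27.16°C, so T = -33.96°C.

-33.96°C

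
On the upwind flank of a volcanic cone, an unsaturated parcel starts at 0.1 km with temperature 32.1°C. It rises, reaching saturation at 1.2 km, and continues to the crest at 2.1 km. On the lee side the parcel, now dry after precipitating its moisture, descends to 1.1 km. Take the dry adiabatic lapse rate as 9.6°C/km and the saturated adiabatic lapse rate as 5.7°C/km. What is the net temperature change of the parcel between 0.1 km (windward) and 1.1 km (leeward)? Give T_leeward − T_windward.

100–1200 m, dry: Δz = 1.1 km ⇒ ΔT = -10.56°C; T = 21.54°C
1200–2100 m, saturated: Δz = 0.9 km ⇒ ΔT = -5.13°C; T = 16.41°C
2100–1100 m, dry descent: Δz = 1 km ⇒ ΔT = +9.6°C; T = 26.01°C
Net change vs windward start: 26.01 − 32.1 = -6.09°C

-6.09°C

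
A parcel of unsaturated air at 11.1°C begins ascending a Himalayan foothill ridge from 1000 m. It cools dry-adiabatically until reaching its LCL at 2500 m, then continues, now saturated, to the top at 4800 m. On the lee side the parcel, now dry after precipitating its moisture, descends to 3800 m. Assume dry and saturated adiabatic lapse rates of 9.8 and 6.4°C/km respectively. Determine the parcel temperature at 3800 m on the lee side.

-8.52°C

1000 → 2500 m (dry, 9.8°C/km): ΔT = -9.8 × 1.5 = -14.7°C → T = -3.6°C
2500 → 4800 m (saturated, 6.4°C/km): ΔT = -6.4 × 2.3 = -14.72°C → T = -18.32°C
4800 → 3800 m (dry descent, 9.8°C/km): ΔT = +9.8 × 1 = +9.8°C → T = -8.52°C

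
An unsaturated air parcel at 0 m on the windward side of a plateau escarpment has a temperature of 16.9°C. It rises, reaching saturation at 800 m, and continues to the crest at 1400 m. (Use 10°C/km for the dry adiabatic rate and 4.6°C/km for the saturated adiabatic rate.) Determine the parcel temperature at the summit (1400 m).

6.14°C

From 0 m to 800 m (dry): cools by 10 × 0.8 = 8°C, giving 8.9°C.
From 800 m to 1400 m (saturated): cools by 4.6 × 0.6 = 2.76°C, giving 6.14°C.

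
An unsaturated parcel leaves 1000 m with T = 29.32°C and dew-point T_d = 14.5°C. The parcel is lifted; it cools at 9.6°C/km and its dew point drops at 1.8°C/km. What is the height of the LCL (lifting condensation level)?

T and T_d converge at 9.6 − 1.8 = 7.8°C per km
Height above start = (29.32 − 14.5) / 7.8 = 1.9 km
LCL altitude = 1000 m + 1900 m = 2900 m

2900 m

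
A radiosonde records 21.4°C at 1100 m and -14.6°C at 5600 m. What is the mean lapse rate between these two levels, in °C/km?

Γ = −ΔT/Δz = (21.4 − (-14.6)) / (5600 − 1100) m
  = 36°C / 4.5 km = 8°C/km

8°C/km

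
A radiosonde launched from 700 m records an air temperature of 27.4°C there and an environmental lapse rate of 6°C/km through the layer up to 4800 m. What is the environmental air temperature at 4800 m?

2.8°C

700 → 4800 m (environmental, 6°C/km): ΔT = -6 × 4.1 = -24.6°C → T = 2.8°C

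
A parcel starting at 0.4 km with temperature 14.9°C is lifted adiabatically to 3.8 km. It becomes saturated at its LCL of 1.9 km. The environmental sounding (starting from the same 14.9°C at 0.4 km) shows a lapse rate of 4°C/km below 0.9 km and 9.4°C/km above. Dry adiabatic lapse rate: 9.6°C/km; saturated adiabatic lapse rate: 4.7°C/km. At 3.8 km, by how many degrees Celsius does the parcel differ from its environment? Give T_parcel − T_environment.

Parcel:
  400–1900 m, dry: Δz = 1.5 km ⇒ ΔT = -14.4°C; T = 0.5°C
  1900–3800 m, saturated: Δz = 1.9 km ⇒ ΔT = -8.93°C; T = -8.43°C
Environment:
  400–900 m, environment, lower layer: Δz = 0.5 km ⇒ ΔT = -2°C; T = 12.9°C
  900–3800 m, environment, upper layer: Δz = 2.9 km ⇒ ΔT = -27.26°C; T = -14.36°C
T_parcel − T_env = -8.43 − (-14.36) = +5.93°C

+5.93°C (parcel warmer than environment)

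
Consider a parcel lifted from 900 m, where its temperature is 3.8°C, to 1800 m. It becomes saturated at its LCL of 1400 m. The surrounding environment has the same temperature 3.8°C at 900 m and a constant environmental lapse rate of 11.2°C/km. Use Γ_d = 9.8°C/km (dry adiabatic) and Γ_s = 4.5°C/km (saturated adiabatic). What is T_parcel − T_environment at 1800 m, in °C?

Parcel:
  900 → 1400 m (dry, 9.8°C/km): ΔT = -9.8 × 0.5 = -4.9°C → T = -1.1°C
  1400 → 1800 m (saturated, 4.5°C/km): ΔT = -4.5 × 0.4 = -1.8°C → T = -2.9°C
Environment:
  900 → 1800 m (environment, 11.2°C/km): ΔT = -11.2 × 0.9 = -10.08°C → T = -6.28°C
T_parcel − T_env = -2.9 − (-6.28) = +3.38°C

+3.38°C (parcel warmer than environment)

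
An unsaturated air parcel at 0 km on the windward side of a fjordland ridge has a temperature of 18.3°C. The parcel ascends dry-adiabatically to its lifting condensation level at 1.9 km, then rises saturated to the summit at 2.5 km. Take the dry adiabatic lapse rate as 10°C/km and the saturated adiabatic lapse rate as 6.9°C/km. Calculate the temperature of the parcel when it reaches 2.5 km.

0–1900 m, dry: Δz = 1.9 km ⇒ ΔT = -19°C; T = -0.7°C
1900–2500 m, saturated: Δz = 0.6 km ⇒ ΔT = -4.14°C; T = -4.84°C

-4.84°C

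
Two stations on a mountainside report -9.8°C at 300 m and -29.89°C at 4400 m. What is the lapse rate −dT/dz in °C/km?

4.9°C/km

Γ = −ΔT/Δz = (-9.8 − (-29.89)) / (4400 − 300) m
  = 20.09°C / 4.1 km = 4.9°C/km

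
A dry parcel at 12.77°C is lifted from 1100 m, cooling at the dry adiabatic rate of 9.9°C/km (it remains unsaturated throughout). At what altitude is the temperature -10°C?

3400 m

Height above start = (12.77 − (-10)) / 9.9 = 2.3 km
Altitude = 1100 m + 2300 m = 3400 m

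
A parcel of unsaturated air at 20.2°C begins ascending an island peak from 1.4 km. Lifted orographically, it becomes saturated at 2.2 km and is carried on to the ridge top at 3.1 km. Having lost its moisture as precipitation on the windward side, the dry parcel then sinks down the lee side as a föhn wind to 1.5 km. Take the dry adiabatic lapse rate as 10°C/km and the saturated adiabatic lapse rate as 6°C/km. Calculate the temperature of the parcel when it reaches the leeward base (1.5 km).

22.8°C

From 1400 m to 2200 m (dry): cools by 10 × 0.8 = 8°C, giving 12.2°C.
From 2200 m to 3100 m (saturated): cools by 6 × 0.9 = 5.4°C, giving 6.8°C.
From 3100 m to 1500 m (dry descent): warms by 10 × 1.6 = 16°C, giving 22.8°C.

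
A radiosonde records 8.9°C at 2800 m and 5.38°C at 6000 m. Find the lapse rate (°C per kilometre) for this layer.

Γ = −ΔT/Δz = (8.9 − 5.38) / (6000 − 2800) m
  = 3.52°C / 3.2 km = 1.1°C/km

1.1°C/km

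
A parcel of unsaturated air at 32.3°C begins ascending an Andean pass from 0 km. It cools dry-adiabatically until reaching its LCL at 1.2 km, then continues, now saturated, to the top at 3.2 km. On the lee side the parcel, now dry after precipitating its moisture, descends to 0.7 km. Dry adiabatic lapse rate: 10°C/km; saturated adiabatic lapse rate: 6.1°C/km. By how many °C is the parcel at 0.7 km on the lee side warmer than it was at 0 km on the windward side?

+0.8°C

From 0 m to 1200 m (dry): cools by 10 × 1.2 = 12°C, giving 20.3°C.
From 1200 m to 3200 m (saturated): cools by 6.1 × 2 = 12.2°C, giving 8.1°C.
From 3200 m to 700 m (dry descent): warms by 10 × 2.5 = 25°C, giving 33.1°C.
Net change vs windward start: 33.1 − 32.3 = +0.8°C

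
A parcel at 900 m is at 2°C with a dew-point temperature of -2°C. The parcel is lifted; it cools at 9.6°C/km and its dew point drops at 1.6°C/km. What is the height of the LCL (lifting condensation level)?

1400 m

T and T_d converge at 9.6 − 1.6 = 8°C per km
Height above start = (2 − (-2)) / 8 = 0.5 km
LCL altitude = 900 m + 500 m = 1400 m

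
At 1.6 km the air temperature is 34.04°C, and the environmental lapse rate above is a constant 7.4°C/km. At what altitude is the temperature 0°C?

Height above start = (34.04 − 0) / 7.4 = 4.6 km
Altitude = 1600 m + 4600 m = 6200 m

6.2 km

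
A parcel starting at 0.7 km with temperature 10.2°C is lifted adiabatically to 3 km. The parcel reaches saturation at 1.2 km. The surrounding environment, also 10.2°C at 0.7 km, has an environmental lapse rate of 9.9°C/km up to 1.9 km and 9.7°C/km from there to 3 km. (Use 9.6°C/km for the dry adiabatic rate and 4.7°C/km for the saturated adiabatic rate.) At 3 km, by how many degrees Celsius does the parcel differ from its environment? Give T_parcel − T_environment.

+9.29°C (parcel warmer than environment)

Parcel:
  700 → 1200 m (dry, 9.6°C/km): ΔT = -9.6 × 0.5 = -4.8°C → T = 5.4°C
  1200 → 3000 m (saturated, 4.7°C/km): ΔT = -4.7 × 1.8 = -8.46°C → T = -3.06°C
Environment:
  700 → 1900 m (environment, lower layer, 9.9°C/km): ΔT = -9.9 × 1.2 = -11.88°C → T = -1.68°C
  1900 → 3000 m (environment, upper layer, 9.7°C/km): ΔT = -9.7 × 1.1 = -10.67°C → T = -12.35°C
T_parcel − T_env = -3.06 − (-12.35) = +9.29°C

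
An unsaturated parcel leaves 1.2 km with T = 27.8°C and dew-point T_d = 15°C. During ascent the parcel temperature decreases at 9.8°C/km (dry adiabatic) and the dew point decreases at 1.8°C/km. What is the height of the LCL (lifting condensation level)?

2.8 km

T and T_d converge at 9.8 − 1.8 = 8°C per km
Height above start = (27.8 − 15) / 8 = 1.6 km
LCL altitude = 1200 m + 1600 m = 2800 m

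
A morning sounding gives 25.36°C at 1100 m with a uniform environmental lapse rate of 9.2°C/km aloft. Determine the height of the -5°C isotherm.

Height above start = (25.36 − (-5)) / 9.2 = 3.3 km
Altitude = 1100 m + 3300 m = 4400 m

4400 m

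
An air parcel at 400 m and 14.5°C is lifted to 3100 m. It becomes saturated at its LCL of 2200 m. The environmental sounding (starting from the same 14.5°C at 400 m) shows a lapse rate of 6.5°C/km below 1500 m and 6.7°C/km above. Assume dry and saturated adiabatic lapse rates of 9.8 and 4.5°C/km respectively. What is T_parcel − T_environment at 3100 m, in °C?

Parcel:
  From 400 m to 2200 m (dry): cools by 9.8 × 1.8 = 17.64°C, giving -3.14°C.
  From 2200 m to 3100 m (saturated): cools by 4.5 × 0.9 = 4.05°C, giving -7.19°C.
Environment:
  From 400 m to 1500 m (environment, lower layer): cools by 6.5 × 1.1 = 7.15°C, giving 7.35°C.
  From 1500 m to 3100 m (environment, upper layer): cools by 6.7 × 1.6 = 10.72°C, giving -3.37°C.
T_parcel − T_env = -7.19 − (-3.37) = -3.82°C

-3.82°C (parcel cooler than environment)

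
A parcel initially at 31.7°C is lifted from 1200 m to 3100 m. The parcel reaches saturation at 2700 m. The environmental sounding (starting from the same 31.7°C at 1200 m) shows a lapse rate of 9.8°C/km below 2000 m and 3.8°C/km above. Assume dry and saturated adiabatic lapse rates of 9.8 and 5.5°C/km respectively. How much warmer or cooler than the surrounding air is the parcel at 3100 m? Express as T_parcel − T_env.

-4.88°C (parcel cooler than environment)

Parcel:
  1200 → 2700 m (dry, 9.8°C/km): ΔT = -9.8 × 1.5 = -14.7°C → T = 17°C
  2700 → 3100 m (saturated, 5.5°C/km): ΔT = -5.5 × 0.4 = -2.2°C → T = 14.8°C
Environment:
  1200 → 2000 m (environment, lower layer, 9.8°C/km): ΔT = -9.8 × 0.8 = -7.84°C → T = 23.86°C
  2000 → 3100 m (environment, upper layer, 3.8°C/km): ΔT = -3.8 × 1.1 = -4.18°C → T = 19.68°C
T_parcel − T_env = 14.8 − 19.68 = -4.88°C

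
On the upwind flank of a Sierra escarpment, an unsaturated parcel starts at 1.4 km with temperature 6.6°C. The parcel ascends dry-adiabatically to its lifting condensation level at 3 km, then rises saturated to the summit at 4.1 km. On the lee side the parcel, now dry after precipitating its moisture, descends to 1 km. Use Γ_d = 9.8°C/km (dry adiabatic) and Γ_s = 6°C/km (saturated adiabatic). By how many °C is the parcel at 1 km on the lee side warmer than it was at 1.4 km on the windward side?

Dry to 3000 m: -9.8 × 1.6 km = -15.68°C, so T = -9.08°C.
Saturated to 4100 m: -6 × 1.1 km = -6.6°C, so T = -15.68°C.
Dry descent to 1000 m: +9.8 × 3.1 km = +30.38°C, so T = 14.7°C.
Net change vs windward start: 14.7 − 6.6 = +8.1°C

+8.1°C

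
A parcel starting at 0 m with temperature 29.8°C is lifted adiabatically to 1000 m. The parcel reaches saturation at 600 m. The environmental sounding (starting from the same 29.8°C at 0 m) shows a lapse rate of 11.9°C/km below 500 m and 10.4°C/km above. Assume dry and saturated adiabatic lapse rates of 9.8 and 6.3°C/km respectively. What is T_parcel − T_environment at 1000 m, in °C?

+2.75°C (parcel warmer than environment)

Parcel:
  0–600 m, dry: Δz = 0.6 km ⇒ ΔT = -5.88°C; T = 23.92°C
  600–1000 m, saturated: Δz = 0.4 km ⇒ ΔT = -2.52°C; T = 21.4°C
Environment:
  0–500 m, environment, lower layer: Δz = 0.5 km ⇒ ΔT = -5.95°C; T = 23.85°C
  500–1000 m, environment, upper layer: Δz = 0.5 km ⇒ ΔT = -5.2°C; T = 18.65°C
T_parcel − T_env = 21.4 − 18.65 = +2.75°C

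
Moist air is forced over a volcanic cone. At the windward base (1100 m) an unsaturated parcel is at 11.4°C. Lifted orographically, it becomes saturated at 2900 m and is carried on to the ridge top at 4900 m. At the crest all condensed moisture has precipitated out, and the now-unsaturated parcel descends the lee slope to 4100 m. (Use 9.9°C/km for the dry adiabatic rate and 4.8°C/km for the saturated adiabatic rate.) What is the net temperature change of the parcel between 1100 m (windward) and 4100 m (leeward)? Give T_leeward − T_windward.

1100–2900 m, dry: Δz = 1.8 km ⇒ ΔT = -17.82°C; T = -6.42°C
2900–4900 m, saturated: Δz = 2 km ⇒ ΔT = -9.6°C; T = -16.02°C
4900–4100 m, dry descent: Δz = 0.8 km ⇒ ΔT = +7.92°C; T = -8.1°C
Net change vs windward start: -8.1 − 11.4 = -19.5°C

-19.5°C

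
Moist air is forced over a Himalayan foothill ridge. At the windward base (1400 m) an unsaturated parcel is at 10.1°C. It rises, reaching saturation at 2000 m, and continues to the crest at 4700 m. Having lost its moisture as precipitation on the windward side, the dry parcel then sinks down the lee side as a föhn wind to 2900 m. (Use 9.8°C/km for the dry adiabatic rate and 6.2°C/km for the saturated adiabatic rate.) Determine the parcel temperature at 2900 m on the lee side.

5.12°C

Dry to 2000 m: -9.8 × 0.6 km = -5.88°C, so T = 4.22°C.
Saturated to 4700 m: -6.2 × 2.7 km = -16.74°C, so T = -12.52°C.
Dry descent to 2900 m: +9.8 × 1.8 km = +17.64°C, so T = 5.12°C.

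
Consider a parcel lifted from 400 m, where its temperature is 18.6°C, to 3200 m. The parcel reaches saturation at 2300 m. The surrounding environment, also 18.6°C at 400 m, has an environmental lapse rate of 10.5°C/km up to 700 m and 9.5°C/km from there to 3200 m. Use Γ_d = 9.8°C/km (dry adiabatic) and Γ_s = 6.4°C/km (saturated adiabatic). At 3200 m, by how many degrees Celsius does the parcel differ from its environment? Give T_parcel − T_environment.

+2.52°C (parcel warmer than environment)

Parcel:
  400–2300 m, dry: Δz = 1.9 km ⇒ ΔT = -18.62°C; T = -0.02°C
  2300–3200 m, saturated: Δz = 0.9 km ⇒ ΔT = -5.76°C; T = -5.78°C
Environment:
  400–700 m, environment, lower layer: Δz = 0.3 km ⇒ ΔT = -3.15°C; T = 15.45°C
  700–3200 m, environment, upper layer: Δz = 2.5 km ⇒ ΔT = -23.75°C; T = -8.3°C
T_parcel − T_env = -5.78 − (-8.3) = +2.52°C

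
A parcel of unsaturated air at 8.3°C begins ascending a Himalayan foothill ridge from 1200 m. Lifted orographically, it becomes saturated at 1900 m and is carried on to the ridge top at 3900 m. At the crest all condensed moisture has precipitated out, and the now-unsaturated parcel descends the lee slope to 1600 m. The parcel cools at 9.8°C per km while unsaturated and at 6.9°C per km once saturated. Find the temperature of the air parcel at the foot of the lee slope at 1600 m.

1200 → 1900 m (dry, 9.8°C/km): ΔT = -9.8 × 0.7 = -6.86°C → T = 1.44°C
1900 → 3900 m (saturated, 6.9°C/km): ΔT = -6.9 × 2 = -13.8°C → T = -12.36°C
3900 → 1600 m (dry descent, 9.8°C/km): ΔT = +9.8 × 2.3 = +22.54°C → T = 10.18°C

10.18°C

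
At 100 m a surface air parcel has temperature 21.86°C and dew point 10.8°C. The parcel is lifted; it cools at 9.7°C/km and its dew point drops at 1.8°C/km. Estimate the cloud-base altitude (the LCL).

1500 m

T and T_d converge at 9.7 − 1.8 = 7.9°C per km
Height above start = (21.86 − 10.8) / 7.9 = 1.4 km
LCL altitude = 100 m + 1400 m = 1500 m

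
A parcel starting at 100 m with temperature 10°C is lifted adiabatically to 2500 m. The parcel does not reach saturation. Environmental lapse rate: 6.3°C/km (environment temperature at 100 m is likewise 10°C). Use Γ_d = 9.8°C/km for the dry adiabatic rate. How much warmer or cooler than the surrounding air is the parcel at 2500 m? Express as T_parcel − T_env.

-8.4°C (parcel cooler than environment)

Parcel:
  Dry to 2500 m: -9.8 × 2.4 km = -23.52°C, so T = -13.52°C.
Environment:
  Environment to 2500 m: -6.3 × 2.4 km = -15.12°C, so T = -5.12°C.
T_parcel − T_env = -13.52 − (-5.12) = -8.4°C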